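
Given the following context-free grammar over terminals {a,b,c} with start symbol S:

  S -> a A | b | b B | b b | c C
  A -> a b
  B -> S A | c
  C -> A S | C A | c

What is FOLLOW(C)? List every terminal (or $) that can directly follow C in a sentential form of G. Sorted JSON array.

FIRST sets, iterate to fixpoint:
iter 1:
  A via A→a b: +{a}
  B via B→c: +{c}
  C via C→A S: +{a}
  C via C→c: +{c}
  S via S→a A: +{a}
  S via S→b: +{b}
  S via S→c C: +{c}
  FIRST[S]={a,b,c}  FIRST[A]={a}  FIRST[B]={c}  FIRST[C]={a,c}
iter 2:
  B via B→S A: +{a,b}
  FIRST[S]={a,b,c}  FIRST[A]={a}  FIRST[B]={a,b,c}  FIRST[C]={a,c}
iter 3: — fixpoint
  FIRST[S]={a,b,c}  FIRST[A]={a}  FIRST[B]={a,b,c}  FIRST[C]={a,c}

FOLLOW sets:
FOLLOW(S) := {$}
iter 1:
  B→S A: FOLLOW(S) ⊇ FIRST(A) = {a}; new: +{a}
  C→A S: FOLLOW(A) ⊇ FIRST(S) = {a,b,c}; new: +{a,b,c}
  C→C A: FOLLOW(C) ⊇ FIRST(A) = {a}; new: +{a}
  S→a A: FOLLOW(A) ⊇ FOLLOW(S) ⊇ {$,a}; new: +{$}
  S→b B: FOLLOW(B) ⊇ FOLLOW(S) ⊇ {$,a}; new: +{$,a}
  S→c C: FOLLOW(C) ⊇ FOLLOW(S) ⊇ {$,a}; new: +{$}
  FOLLOW[S]={$,a}  FOLLOW[A]={$,a,b,c}  FOLLOW[B]={$,a}  FOLLOW[C]={$,a}
iter 2: (stable)
  FOLLOW[S]={$,a}  FOLLOW[A]={$,a,b,c}  FOLLOW[B]={$,a}  FOLLOW[C]={$,a}

FOLLOW(C) = ["$", "a"]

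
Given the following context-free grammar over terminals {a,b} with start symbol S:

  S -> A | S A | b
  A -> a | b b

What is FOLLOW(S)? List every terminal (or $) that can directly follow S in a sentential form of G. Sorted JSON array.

FIRST sets, iterate to fixpoint:
pass 1:
  A via A→a: +{a}
  A via A→b b: +{b}
  S via S→A: +{a,b}
  S: {a,b}  A: {a,b}
pass 2: — fixpoint
  S: {a,b}  A: {a,b}

FOLLOW sets:
seed FOLLOW(S) with $
iter 1:
  S→A: FOLLOW(A) ⊇ FOLLOW(S) ⊇ {$}; new: +{$}
  S→S A: FOLLOW(S) ⊇ FIRST(A) = {a,b}; new: +{a,b}
  S→S A: FOLLOW(A) ⊇ FOLLOW(S) ⊇ {$,a,b}; new: +{a,b}
  FOLLOW(S)={$,a,b}  FOLLOW(A)={$,a,b}
iter 2: (no change)
  FOLLOW(S)={$,a,b}  FOLLOW(A)={$,a,b}

FOLLOW(S) = ["$", "a", "b"]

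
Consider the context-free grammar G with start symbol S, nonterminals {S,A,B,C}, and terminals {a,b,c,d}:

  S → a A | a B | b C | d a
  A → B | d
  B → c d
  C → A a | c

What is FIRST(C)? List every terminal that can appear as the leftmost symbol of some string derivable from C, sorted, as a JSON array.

FIRST iteration:
pass 1:
  A via A→d: +{d}
  B via B→c d: +{c}
  C via C→A a: +{d}
  C via C→c: +{c}
  S via S→a A: +{a}
  S via S→b C: +{b}
  S via S→d a: +{d}
  S: {a,b,d}  A: {d}  B: {c}  C: {c,d}
pass 2:
  A via A→B: +{c}
  S: {a,b,d}  A: {c,d}  B: {c}  C: {c,d}
pass 3: done
  S: {a,b,d}  A: {c,d}  B: {c}  C: {c,d}

FIRST(C) = ["c", "d"]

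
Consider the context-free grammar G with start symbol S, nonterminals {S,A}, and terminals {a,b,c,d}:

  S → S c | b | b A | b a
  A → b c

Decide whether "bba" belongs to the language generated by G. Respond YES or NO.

CNF form of G:
  S -> S T1 | T0 A | T0 T2 | b
  A -> T0 T1
  T0 -> b
  T1 -> c
  T2 -> a

Fill CYK table bottom-up:
  cell(0,0) b: {S,T0}  orig:{S}
  cell(1,1) b: {S,T0}  orig:{S}
  cell(2,2) a: {T2}  orig:{}
  cell(0,1) bb: ∅
  cell(1,2) ba: {S}
  cell(0,2) bba: ∅

S ∉ T[0,2] ⇒ NO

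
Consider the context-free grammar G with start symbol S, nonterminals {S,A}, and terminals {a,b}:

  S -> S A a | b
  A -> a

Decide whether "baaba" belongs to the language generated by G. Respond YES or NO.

CNF form of G:
  S -> S X1 | b
  A -> a
  T0 -> a
  X1 -> A T0

Fill CYK table bottom-up:
  cell(0,0) b: {S}
  cell(1,1) a: {A,T0}  orig:{A}
  cell(2,2) a: {A,T0}  orig:{A}
  cell(3,3) b: {S}
  cell(4,4) a: {A,T0}  orig:{A}
  cell(0,1) ba: ∅
  cell(1,2) aa: {X1}  orig:{}
  cell(2,3) ab: ∅
  cell(3,4) ba: ∅
  cell(0,2) baa: {S}
  cell(1,3) aab: ∅
  cell(2,4) aba: ∅
  cell(0,3) baab: ∅
  cell(1,4) aaba: ∅
  cell(0,4) baaba: ∅

S ∉ T[0,4] ⇒ NO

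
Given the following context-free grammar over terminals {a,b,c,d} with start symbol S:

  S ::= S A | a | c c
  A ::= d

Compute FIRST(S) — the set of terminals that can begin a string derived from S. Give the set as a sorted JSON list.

FIRST iteration:
round 1:
  A via A→d: +{d}
  S via S→a: +{a}
  S via S→c c: +{c}
  S: {a,c}  A: {d}
round 2: (no change)
  S: {a,c}  A: {d}

FIRST(S) = ["a", "c"]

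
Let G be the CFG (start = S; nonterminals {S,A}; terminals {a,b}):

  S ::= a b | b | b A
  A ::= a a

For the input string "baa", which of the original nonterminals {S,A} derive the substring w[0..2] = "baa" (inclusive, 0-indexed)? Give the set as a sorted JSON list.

CNF form of G:
  S -> T0 T1 | T1 A | b
  A -> T0 T0
  T0 -> a
  T1 -> b

CYK table (by increasing span) (cells [i..j] with 0 ≤ i ≤ j ≤ 2 only):
  T[0,0] 'b' = {S,T1}  orig:{S}
  T[1,1] 'a' = {T0}  orig:{}
  T[2,2] 'a' = {T0}  orig:{}
  T[0,1] 'ba' = ∅
  T[1,2] 'aa' = {A}
  T[0,2] 'baa' = {S}

Original NTs in T[0,2] deriving "baa": ["S"]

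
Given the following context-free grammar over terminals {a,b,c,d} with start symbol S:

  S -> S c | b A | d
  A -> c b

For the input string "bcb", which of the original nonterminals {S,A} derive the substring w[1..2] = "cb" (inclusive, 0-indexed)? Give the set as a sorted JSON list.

Convert to CNF:
  S -> S T0 | T1 A | d
  A -> T0 T1
  T0 -> c
  T1 -> b

CYK fill — only the sub-triangle for w[1..2]:
  [1..1]={T0}  "c"  orig:{}
  [2..2]={T1}  "b"  orig:{}
  [1..2]={A}  "cb"

Original NTs in T[1,2] deriving "cb": ["A"]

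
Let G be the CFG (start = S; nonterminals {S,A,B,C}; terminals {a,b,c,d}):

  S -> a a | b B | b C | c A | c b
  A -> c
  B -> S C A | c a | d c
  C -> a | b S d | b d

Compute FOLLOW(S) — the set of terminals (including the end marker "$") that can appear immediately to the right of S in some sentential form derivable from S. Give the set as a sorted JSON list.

FIRST sets, iterate to fixpoint:
pass 1:
  A via A→c: +{c}
  B via B→c a: +{c}
  B via B→d c: +{d}
  C via C→a: +{a}
  C via C→b S d: +{b}
  S via S→a a: +{a}
  S via S→b B: +{b}
  S via S→c A: +{c}
  S: {a,b,c}  A: {c}  B: {c,d}  C: {a,b}
pass 2:
  B via B→S C A: +{a,b}
  S: {a,b,c}  A: {c}  B: {a,b,c,d}  C: {a,b}
pass 3: done
  S: {a,b,c}  A: {c}  B: {a,b,c,d}  C: {a,b}

FOLLOW iteration:
FOLLOW(S) := {$}
iter 1:
  B→S C A: FOLLOW(S) ⊇ FIRST(C) = {a,b}; new: +{a,b}
  B→S C A: FOLLOW(C) ⊇ FIRST(A) = {c}; new: +{c}
  C→b S d: FOLLOW(S) ⊇ FIRST(d) = {d}; new: +{d}
  S→b B: FOLLOW(B) ⊇ FOLLOW(S) ⊇ {$,a,b,d}; new: +{$,a,b,d}
  S→b C: FOLLOW(C) ⊇ FOLLOW(S) ⊇ {$,a,b,d}; new: +{$,a,b,d}
  S→c A: FOLLOW(A) ⊇ FOLLOW(S) ⊇ {$,a,b,d}; new: +{$,a,b,d}
  S: {$,a,b,d}  A: {$,a,b,d}  B: {$,a,b,d}  C: {$,a,b,c,d}
iter 2: (stable)
  S: {$,a,b,d}  A: {$,a,b,d}  B: {$,a,b,d}  C: {$,a,b,c,d}

FOLLOW(S) = ["$", "a", "b", "d"]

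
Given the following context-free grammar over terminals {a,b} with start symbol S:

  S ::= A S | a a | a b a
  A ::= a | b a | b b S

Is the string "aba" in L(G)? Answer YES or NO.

Convert to CNF:
  S -> A S | T1 T1 | T1 X3
  A -> T0 T1 | T0 X2 | a
  T0 -> b
  T1 -> a
  X2 -> T0 S
  X3 -> T0 T1

Fill CYK table bottom-up:
  [0..0]={A,T1}  "a"  orig:{A}
  [1..1]={T0}  "b"  orig:{}
  [2..2]={A,T1}  "a"  orig:{A}
  [0..1]=∅  "ab"
  [1..2]={A,X3}  "ba"  orig:{A}
  [0..2]={S}  "aba"

S ∈ T[0,2] ⇒ YES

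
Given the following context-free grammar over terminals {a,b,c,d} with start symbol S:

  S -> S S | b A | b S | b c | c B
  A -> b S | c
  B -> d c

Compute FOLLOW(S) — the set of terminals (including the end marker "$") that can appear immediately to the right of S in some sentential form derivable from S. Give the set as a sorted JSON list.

FIRST sets, iterate to fixpoint:
pass 1:
  A via A→b S: +{b}
  A via A→c: +{c}
  B via B→d c: +{d}
  S via S→b A: +{b}
  S via S→c B: +{c}
  FIRST[S]={b,c}  FIRST[A]={b,c}  FIRST[B]={d}
pass 2: — fixpoint
  FIRST[S]={b,c}  FIRST[A]={b,c}  FIRST[B]={d}

FOLLOW iteration:
FOLLOW(S) := {$}
iter 1:
  S→S S: FOLLOW(S) ⊇ FIRST(S) = {b,c}; new: +{b,c}
  S→b A: FOLLOW(A) ⊇ FOLLOW(S) ⊇ {$,b,c}; new: +{$,b,c}
  S→c B: FOLLOW(B) ⊇ FOLLOW(S) ⊇ {$,b,c}; new: +{$,b,c}
  FOLLOW(S)={$,b,c}  FOLLOW(A)={$,b,c}  FOLLOW(B)={$,b,c}
iter 2: — fixpoint
  FOLLOW(S)={$,b,c}  FOLLOW(A)={$,b,c}  FOLLOW(B)={$,b,c}

FOLLOW(S) = ["$", "b", "c"]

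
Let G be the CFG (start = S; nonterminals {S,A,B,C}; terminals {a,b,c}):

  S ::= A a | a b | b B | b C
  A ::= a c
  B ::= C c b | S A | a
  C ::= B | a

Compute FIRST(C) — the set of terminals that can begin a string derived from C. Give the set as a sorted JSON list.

Compute FIRST by fixpoint:
[1]
  A via A→a c: +{a}
  B via B→a: +{a}
  C via C→B: +{a}
  S via S→A a: +{a}
  S via S→b B: +{b}
  FIRST[S]={a,b}  FIRST[A]={a}  FIRST[B]={a}  FIRST[C]={a}
[2]
  B via B→S A: +{b}
  C via C→B: +{b}
  FIRST[S]={a,b}  FIRST[A]={a}  FIRST[B]={a,b}  FIRST[C]={a,b}
[3] — fixpoint
  FIRST[S]={a,b}  FIRST[A]={a}  FIRST[B]={a,b}  FIRST[C]={a,b}

FIRST(C) = ["a", "b"]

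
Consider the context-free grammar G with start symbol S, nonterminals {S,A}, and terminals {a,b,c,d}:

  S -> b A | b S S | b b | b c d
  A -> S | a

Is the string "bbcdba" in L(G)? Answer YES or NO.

Convert to CNF:
  S -> T0 A | T0 T0 | T0 X5 | T0 X6
  A -> T0 A | T0 T0 | T0 X3 | T0 X4 | a
  T0 -> b
  T1 -> c
  T2 -> d
  X3 -> S S
  X4 -> T1 T2
  X5 -> S S
  X6 -> T1 T2

CYK table (by increasing span):
  [0..0]={T0}  "b"  orig:{}
  [1..1]={T0}  "b"  orig:{}
  [2..2]={T1}  "c"  orig:{}
  [3..3]={T2}  "d"  orig:{}
  [4..4]={T0}  "b"  orig:{}
  [5..5]={A}  "a"
  [0..1]={A,S}  "bb"
  [1..2]=∅  "bc"
  [2..3]={X4,X6}  "cd"  orig:{}
  [3..4]=∅  "db"
  [4..5]={A,S}  "ba"
  [0..2]=∅  "bbc"
  [1..3]={A,S}  "bcd"
  [2..4]=∅  "cdb"
  [3..5]=∅  "dba"
  [0..3]={A,S}  "bbcd"
  [1..4]=∅  "bcdb"
  [2..5]=∅  "cdba"
  [0..4]=∅  "bbcdb"
  [1..5]={X3,X5}  "bcdba"  orig:{}
  [0..5]={A,S,X3,X5}  "bbcdba"  orig:{A,S}

S ∈ T[0,5] ⇒ YES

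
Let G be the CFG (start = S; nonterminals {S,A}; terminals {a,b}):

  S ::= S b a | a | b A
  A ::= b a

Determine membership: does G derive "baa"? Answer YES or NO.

CNF form of G:
  S -> S X2 | T0 A | a
  A -> T0 T1
  T0 -> b
  T1 -> a
  X2 -> T0 T1

Fill CYK table bottom-up:
  [0..0]={T0}  "b"  orig:{}
  [1..1]={S,T1}  "a"  orig:{S}
  [2..2]={S,T1}  "a"  orig:{S}
  [0..1]={A,X2}  "ba"  orig:{A}
  [1..2]=∅  "aa"
  [0..2]=∅  "baa"

S ∉ T[0,2] ⇒ NO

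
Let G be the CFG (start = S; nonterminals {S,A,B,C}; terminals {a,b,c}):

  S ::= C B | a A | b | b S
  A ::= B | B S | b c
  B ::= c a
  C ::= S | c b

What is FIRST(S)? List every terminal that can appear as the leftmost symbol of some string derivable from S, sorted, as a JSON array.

Compute FIRST by fixpoint:
iter 1:
  A via A→b c: +{b}
  B via B→c a: +{c}
  C via C→c b: +{c}
  S via S→C B: +{c}
  S via S→a A: +{a}
  S via S→b: +{b}
  FIRST[S]={a,b,c}  FIRST[A]={b}  FIRST[B]={c}  FIRST[C]={c}
iter 2:
  A via A→B: +{c}
  C via C→S: +{a,b}
  FIRST[S]={a,b,c}  FIRST[A]={b,c}  FIRST[B]={c}  FIRST[C]={a,b,c}
iter 3: done
  FIRST[S]={a,b,c}  FIRST[A]={b,c}  FIRST[B]={c}  FIRST[C]={a,b,c}

FIRST(S) = ["a", "b", "c"]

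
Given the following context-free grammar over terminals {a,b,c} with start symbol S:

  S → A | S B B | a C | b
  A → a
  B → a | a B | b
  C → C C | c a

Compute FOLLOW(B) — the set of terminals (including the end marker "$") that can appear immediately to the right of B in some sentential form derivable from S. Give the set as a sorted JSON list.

FIRST iteration:
round 1:
  A via A→a: +{a}
  B via B→a: +{a}
  B via B→b: +{b}
  C via C→c a: +{c}
  S via S→A: +{a}
  S via S→b: +{b}
  S: {a,b}  A: {a}  B: {a,b}  C: {c}
round 2: done
  S: {a,b}  A: {a}  B: {a,b}  C: {c}

FOLLOW iteration:
initialize: $ ∈ FOLLOW(S)
iter 1:
  C→C C: FOLLOW(C) ⊇ FIRST(C) = {c}; new: +{c}
  S→A: FOLLOW(A) ⊇ FOLLOW(S) ⊇ {$}; new: +{$}
  S→S B B: FOLLOW(S) ⊇ FIRST(B) = {a,b}; new: +{a,b}
  S→S B B: FOLLOW(B) ⊇ FIRST(B) = {a,b}; new: +{a,b}
  S→S B B: FOLLOW(B) ⊇ FOLLOW(S) ⊇ {$,a,b}; new: +{$}
  S→a C: FOLLOW(C) ⊇ FOLLOW(S) ⊇ {$,a,b}; new: +{$,a,b}
  S: {$,a,b}  A: {$}  B: {$,a,b}  C: {$,a,b,c}
iter 2:
  S→A: FOLLOW(A) ⊇ FOLLOW(S) ⊇ {$,a,b}; new: +{a,b}
  S: {$,a,b}  A: {$,a,b}  B: {$,a,b}  C: {$,a,b,c}
iter 3: (stable)
  S: {$,a,b}  A: {$,a,b}  B: {$,a,b}  C: {$,a,b,c}

FOLLOW(B) = ["$", "a", "b"]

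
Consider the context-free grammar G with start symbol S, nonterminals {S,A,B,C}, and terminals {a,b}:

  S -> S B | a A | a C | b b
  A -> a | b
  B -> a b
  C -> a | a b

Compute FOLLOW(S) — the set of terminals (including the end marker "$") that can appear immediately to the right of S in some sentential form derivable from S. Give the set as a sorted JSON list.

FIRST sets, iterate to fixpoint:
round 1:
  A via A→a: +{a}
  A via A→b: +{b}
  B via B→a b: +{a}
  C via C→a: +{a}
  S via S→a A: +{a}
  S via S→b b: +{b}
  S: {a,b}  A: {a,b}  B: {a}  C: {a}
round 2: (stable)
  S: {a,b}  A: {a,b}  B: {a}  C: {a}

Compute FOLLOW by fixpoint:
FOLLOW(S) := {$}
iter 1:
  S→S B: FOLLOW(S) ⊇ FIRST(B) = {a}; new: +{a}
  S→S B: FOLLOW(B) ⊇ FOLLOW(S) ⊇ {$,a}; new: +{$,a}
  S→a A: FOLLOW(A) ⊇ FOLLOW(S) ⊇ {$,a}; new: +{$,a}
  S→a C: FOLLOW(C) ⊇ FOLLOW(S) ⊇ {$,a}; new: +{$,a}
  S: {$,a}  A: {$,a}  B: {$,a}  C: {$,a}
iter 2: (stable)
  S: {$,a}  A: {$,a}  B: {$,a}  C: {$,a}

FOLLOW(S) = ["$", "a"]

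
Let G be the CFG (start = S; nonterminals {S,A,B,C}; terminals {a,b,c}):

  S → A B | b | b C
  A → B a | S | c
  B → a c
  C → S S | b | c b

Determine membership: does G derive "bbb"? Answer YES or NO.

Convert to CNF:
  S -> A B | T1 C | b
  A -> A B | B T0 | T1 C | b | c
  B -> T0 T2
  C -> S S | T2 T1 | b
  T0 -> a
  T1 -> b
  T2 -> c

CYK table (by increasing span):
  T[0,0] 'b' = {A,C,S,T1}  orig:{A,C,S}
  T[1,1] 'b' = {A,C,S,T1}  orig:{A,C,S}
  T[2,2] 'b' = {A,C,S,T1}  orig:{A,C,S}
  T[0,1] 'bb' = {A,C,S}
  T[1,2] 'bb' = {A,C,S}
  T[0,2] 'bbb' = {A,C,S}

S ∈ T[0,2] ⇒ YES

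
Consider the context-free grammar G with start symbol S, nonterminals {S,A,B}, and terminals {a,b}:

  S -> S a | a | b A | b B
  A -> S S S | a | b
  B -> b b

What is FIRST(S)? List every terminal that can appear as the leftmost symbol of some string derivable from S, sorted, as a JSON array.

FIRST sets, iterate to fixpoint:
round 1:
  A via A→a: +{a}
  A via A→b: +{b}
  B via B→b b: +{b}
  S via S→a: +{a}
  S via S→b A: +{b}
  FIRST[S]={a,b}  FIRST[A]={a,b}  FIRST[B]={b}
round 2: (stable)
  FIRST[S]={a,b}  FIRST[A]={a,b}  FIRST[B]={b}

FIRST(S) = ["a", "b"]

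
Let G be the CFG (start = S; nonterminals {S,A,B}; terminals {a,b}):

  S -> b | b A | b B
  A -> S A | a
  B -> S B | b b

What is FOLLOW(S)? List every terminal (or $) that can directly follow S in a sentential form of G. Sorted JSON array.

Compute FIRST by fixpoint:
iter 1:
  A via A→a: +{a}
  B via B→b b: +{b}
  S via S→b: +{b}
  S: {b}  A: {a}  B: {b}
iter 2:
  A via A→S A: +{b}
  S: {b}  A: {a,b}  B: {b}
iter 3: — fixpoint
  S: {b}  A: {a,b}  B: {b}

FOLLOW iteration:
initialize: $ ∈ FOLLOW(S)
[1]
  A→S A: FOLLOW(S) ⊇ FIRST(A) = {a,b}; new: +{a,b}
  S→b A: FOLLOW(A) ⊇ FOLLOW(S) ⊇ {$,a,b}; new: +{$,a,b}
  S→b B: FOLLOW(B) ⊇ FOLLOW(S) ⊇ {$,a,b}; new: +{$,a,b}
  FOLLOW[S]={$,a,b}  FOLLOW[A]={$,a,b}  FOLLOW[B]={$,a,b}
[2] (stable)
  FOLLOW[S]={$,a,b}  FOLLOW[A]={$,a,b}  FOLLOW[B]={$,a,b}

FOLLOW(S) = ["$", "a", "b"]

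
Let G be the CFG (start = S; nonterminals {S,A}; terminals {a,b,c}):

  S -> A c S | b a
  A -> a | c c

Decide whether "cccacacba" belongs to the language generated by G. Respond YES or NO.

Convert to CNF:
  S -> A X3 | T1 T2
  A -> T0 T0 | a
  T0 -> c
  T1 -> b
  T2 -> a
  X3 -> T0 S

Fill CYK table bottom-up:
  T[0,0] 'c' = {T0}  orig:{}
  T[1,1] 'c' = {T0}  orig:{}
  T[2,2] 'c' = {T0}  orig:{}
  T[3,3] 'a' = {A,T2}  orig:{A}
  T[4,4] 'c' = {T0}  orig:{}
  T[5,5] 'a' = {A,T2}  orig:{A}
  T[6,6] 'c' = {T0}  orig:{}
  T[7,7] 'b' = {T1}  orig:{}
  T[8,8] 'a' = {A,T2}  orig:{A}
  T[0,1] 'cc' = {A}
  T[1,2] 'cc' = {A}
  T[2,3] 'ca' = ∅
  T[3,4] 'ac' = ∅
  T[4,5] 'ca' = ∅
  T[5,6] 'ac' = ∅
  T[6,7] 'cb' = ∅
  T[7,8] 'ba' = {S}
  T[0,2] 'ccc' = ∅
  T[1,3] 'cca' = ∅
  T[2,4] 'cac' = ∅
  T[3,5] 'aca' = ∅
  T[4,6] 'cac' = ∅
  T[5,7] 'acb' = ∅
  T[6,8] 'cba' = {X3}  orig:{}
  T[0,3] 'ccca' = ∅
  T[1,4] 'ccac' = ∅
  T[2,5] 'caca' = ∅
  T[3,6] 'acac' = ∅
  T[4,7] 'cacb' = ∅
  T[5,8] 'acba' = {S}
  T[0,4] 'cccac' = ∅
  T[1,5] 'ccaca' = ∅
  T[2,6] 'cacac' = ∅
  T[3,7] 'acacb' = ∅
  T[4,8] 'cacba' = {X3}  orig:{}
  T[0,5] 'cccaca' = ∅
  T[1,6] 'ccacac' = ∅
  T[2,7] 'cacacb' = ∅
  T[3,8] 'acacba' = {S}
  T[0,6] 'cccacac' = ∅
  T[1,7] 'ccacacb' = ∅
  T[2,8] 'cacacba' = {X3}  orig:{}
  T[0,7] 'cccacacb' = ∅
  T[1,8] 'ccacacba' = ∅
  T[0,8] 'cccacacba' = {S}

S ∈ T[0,8] ⇒ YES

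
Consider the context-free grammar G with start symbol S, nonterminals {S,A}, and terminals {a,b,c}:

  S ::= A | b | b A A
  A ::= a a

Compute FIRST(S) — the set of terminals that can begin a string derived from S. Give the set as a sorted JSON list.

FIRST iteration:
round 1:
  A via A→a a: +{a}
  S via S→A: +{a}
  S via S→b: +{b}
  FIRST(S)={a,b}  FIRST(A)={a}
round 2: (no change)
  FIRST(S)={a,b}  FIRST(A)={a}

FIRST(S) = ["a", "b"]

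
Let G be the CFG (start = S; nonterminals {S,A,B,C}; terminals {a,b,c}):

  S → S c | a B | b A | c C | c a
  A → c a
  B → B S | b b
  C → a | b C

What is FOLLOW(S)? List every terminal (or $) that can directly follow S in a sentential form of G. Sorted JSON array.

Compute FIRST by fixpoint:
round 1:
  A via A→c a: +{c}
  B via B→b b: +{b}
  C via C→a: +{a}
  C via C→b C: +{b}
  S via S→a B: +{a}
  S via S→b A: +{b}
  S via S→c C: +{c}
  FIRST(S)={a,b,c}  FIRST(A)={c}  FIRST(B)={b}  FIRST(C)={a,b}
round 2: (no change)
  FIRST(S)={a,b,c}  FIRST(A)={c}  FIRST(B)={b}  FIRST(C)={a,b}

FOLLOW iteration:
FOLLOW(S) := {$}
pass 1:
  B→B S: FOLLOW(B) ⊇ FIRST(S) = {a,b,c}; new: +{a,b,c}
  B→B S: FOLLOW(S) ⊇ FOLLOW(B) ⊇ {a,b,c}; new: +{a,b,c}
  S→a B: FOLLOW(B) ⊇ FOLLOW(S) ⊇ {$,a,b,c}; new: +{$}
  S→b A: FOLLOW(A) ⊇ FOLLOW(S) ⊇ {$,a,b,c}; new: +{$,a,b,c}
  S→c C: FOLLOW(C) ⊇ FOLLOW(S) ⊇ {$,a,b,c}; new: +{$,a,b,c}
  FOLLOW[S]={$,a,b,c}  FOLLOW[A]={$,a,b,c}  FOLLOW[B]={$,a,b,c}  FOLLOW[C]={$,a,b,c}
pass 2: done
  FOLLOW[S]={$,a,b,c}  FOLLOW[A]={$,a,b,c}  FOLLOW[B]={$,a,b,c}  FOLLOW[C]={$,a,b,c}

FOLLOW(S) = ["$", "a", "b", "c"]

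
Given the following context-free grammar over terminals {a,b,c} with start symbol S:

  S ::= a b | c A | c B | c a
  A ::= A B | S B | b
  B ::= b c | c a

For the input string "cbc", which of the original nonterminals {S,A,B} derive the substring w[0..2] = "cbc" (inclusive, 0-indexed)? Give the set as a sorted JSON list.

Convert to CNF:
  S -> T1 A | T1 B | T1 T2 | T2 T0
  A -> A B | S B | b
  B -> T0 T1 | T1 T2
  T0 -> b
  T1 -> c
  T2 -> a

CYK fill — only the sub-triangle for w[0..2]:
  [0..0]={T1}  "c"  orig:{}
  [1..1]={A,T0}  "b"  orig:{A}
  [2..2]={T1}  "c"  orig:{}
  [0..1]={S}  "cb"
  [1..2]={B}  "bc"
  [0..2]={S}  "cbc"

Original NTs in T[0,2] deriving "cbc": ["S"]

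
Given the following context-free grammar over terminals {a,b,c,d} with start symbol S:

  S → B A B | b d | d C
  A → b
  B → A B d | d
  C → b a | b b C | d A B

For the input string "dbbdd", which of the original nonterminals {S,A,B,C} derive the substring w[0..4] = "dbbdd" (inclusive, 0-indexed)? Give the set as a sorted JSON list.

Convert to CNF:
  S -> B X6 | T0 C | T1 T0
  A -> b
  B -> A X3 | d
  C -> T0 X5 | T1 T2 | T1 X4
  T0 -> d
  T1 -> b
  T2 -> a
  X3 -> B T0
  X4 -> T1 C
  X5 -> A B
  X6 -> A B

CYK fill — only the sub-triangle for w[0..4]:
  T[0,0] 'd' = {B,T0}  orig:{B}
  T[1,1] 'b' = {A,T1}  orig:{A}
  T[2,2] 'b' = {A,T1}  orig:{A}
  T[3,3] 'd' = {B,T0}  orig:{B}
  T[4,4] 'd' = {B,T0}  orig:{B}
  T[0,1] 'db' = ∅
  T[1,2] 'bb' = ∅
  T[2,3] 'bd' = {S,X5,X6}  orig:{S}
  T[3,4] 'dd' = {X3}  orig:{}
  T[0,2] 'dbb' = ∅
  T[1,3] 'bbd' = ∅
  T[2,4] 'bdd' = {B}
  T[0,3] 'dbbd' = ∅
  T[1,4] 'bbdd' = {X5,X6}  orig:{}
  T[0,4] 'dbbdd' = {C,S}

Original NTs in T[0,4] deriving "dbbdd": ["C", "S"]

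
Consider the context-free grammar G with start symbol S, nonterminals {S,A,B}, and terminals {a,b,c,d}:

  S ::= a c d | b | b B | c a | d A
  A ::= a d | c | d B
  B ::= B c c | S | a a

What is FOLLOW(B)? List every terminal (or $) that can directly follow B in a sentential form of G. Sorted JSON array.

Compute FIRST by fixpoint:
[1]
  A via A→a d: +{a}
  A via A→c: +{c}
  A via A→d B: +{d}
  B via B→a a: +{a}
  S via S→a c d: +{a}
  S via S→b: +{b}
  S via S→c a: +{c}
  S via S→d A: +{d}
  S: {a,b,c,d}  A: {a,c,d}  B: {a}
[2]
  B via B→S: +{b,c,d}
  S: {a,b,c,d}  A: {a,c,d}  B: {a,b,c,d}
[3] — fixpoint
  S: {a,b,c,d}  A: {a,c,d}  B: {a,b,c,d}

Compute FOLLOW by fixpoint:
seed FOLLOW(S) with $
[1]
  B→B c c: FOLLOW(B) ⊇ FIRST(c) = {c}; new: +{c}
  B→S: FOLLOW(S) ⊇ FOLLOW(B) ⊇ {c}; new: +{c}
  S→b B: FOLLOW(B) ⊇ FOLLOW(S) ⊇ {$,c}; new: +{$}
  S→d A: FOLLOW(A) ⊇ FOLLOW(S) ⊇ {$,c}; new: +{$,c}
  FOLLOW(S)={$,c}  FOLLOW(A)={$,c}  FOLLOW(B)={$,c}
[2] done
  FOLLOW(S)={$,c}  FOLLOW(A)={$,c}  FOLLOW(B)={$,c}

FOLLOW(B) = ["$", "c"]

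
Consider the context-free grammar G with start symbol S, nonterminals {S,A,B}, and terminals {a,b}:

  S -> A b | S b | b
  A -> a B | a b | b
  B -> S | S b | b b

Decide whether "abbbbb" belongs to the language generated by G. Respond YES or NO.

Convert to CNF:
  S -> A T1 | S T1 | b
  A -> T0 B | T0 T1 | b
  B -> A T1 | S T1 | T1 T1 | b
  T0 -> a
  T1 -> b

CYK table (by increasing span):
  cell(0,0) a: {T0}  orig:{}
  cell(1,1) b: {A,B,S,T1}  orig:{A,B,S}
  cell(2,2) b: {A,B,S,T1}  orig:{A,B,S}
  cell(3,3) b: {A,B,S,T1}  orig:{A,B,S}
  cell(4,4) b: {A,B,S,T1}  orig:{A,B,S}
  cell(5,5) b: {A,B,S,T1}  orig:{A,B,S}
  cell(0,1) ab: {A}
  cell(1,2) bb: {B,S}
  cell(2,3) bb: {B,S}
  cell(3,4) bb: {B,S}
  cell(4,5) bb: {B,S}
  cell(0,2) abb: {A,B,S}
  cell(1,3) bbb: {B,S}
  cell(2,4) bbb: {B,S}
  cell(3,5) bbb: {B,S}
  cell(0,3) abbb: {A,B,S}
  cell(1,4) bbbb: {B,S}
  cell(2,5) bbbb: {B,S}
  cell(0,4) abbbb: {A,B,S}
  cell(1,5) bbbbb: {B,S}
  cell(0,5) abbbbb: {A,B,S}

S ∈ T[0,5] ⇒ YES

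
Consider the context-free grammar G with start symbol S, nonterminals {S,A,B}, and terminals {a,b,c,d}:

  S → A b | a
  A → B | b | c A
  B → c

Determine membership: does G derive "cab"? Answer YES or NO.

Convert to CNF:
  S -> A T1 | a
  A -> T0 A | b | c
  B -> c
  T0 -> c
  T1 -> b

CYK fill:
  cell(0,0) c: {A,B,T0}  orig:{A,B}
  cell(1,1) a: {S}
  cell(2,2) b: {A,T1}  orig:{A}
  cell(0,1) ca: ∅
  cell(1,2) ab: ∅
  cell(0,2) cab: ∅

S ∉ T[0,2] ⇒ NO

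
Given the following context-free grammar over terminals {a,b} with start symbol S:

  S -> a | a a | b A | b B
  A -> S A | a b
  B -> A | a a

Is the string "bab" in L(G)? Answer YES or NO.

Convert to CNF:
  S -> T0 T0 | T1 A | T1 B | a
  A -> S A | T0 T1
  B -> S A | T0 T0 | T0 T1
  T0 -> a
  T1 -> b

CYK table (by increasing span):
  [0..0]={T1}  "b"  orig:{}
  [1..1]={S,T0}  "a"  orig:{S}
  [2..2]={T1}  "b"  orig:{}
  [0..1]=∅  "ba"
  [1..2]={A,B}  "ab"
  [0..2]={S}  "bab"

S ∈ T[0,2] ⇒ YES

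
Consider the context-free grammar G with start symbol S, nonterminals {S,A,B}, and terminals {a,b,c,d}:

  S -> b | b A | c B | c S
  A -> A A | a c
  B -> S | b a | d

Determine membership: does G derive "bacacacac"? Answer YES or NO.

CNF form of G:
  S -> T1 B | T1 S | T2 A | b
  A -> A A | T0 T1
  B -> T1 B | T1 S | T2 A | T2 T0 | b | d
  T0 -> a
  T1 -> c
  T2 -> b

CYK table (by increasing span):
  cell(0,0) b: {B,S,T2}  orig:{B,S}
  cell(1,1) a: {T0}  orig:{}
  cell(2,2) c: {T1}  orig:{}
  cell(3,3) a: {T0}  orig:{}
  cell(4,4) c: {T1}  orig:{}
  cell(5,5) a: {T0}  orig:{}
  cell(6,6) c: {T1}  orig:{}
  cell(7,7) a: {T0}  orig:{}
  cell(8,8) c: {T1}  orig:{}
  cell(0,1) ba: {B}
  cell(1,2) ac: {A}
  cell(2,3) ca: ∅
  cell(3,4) ac: {A}
  cell(4,5) ca: ∅
  cell(5,6) ac: {A}
  cell(6,7) ca: ∅
  cell(7,8) ac: {A}
  cell(0,2) bac: {B,S}
  cell(1,3) aca: ∅
  cell(2,4) cac: ∅
  cell(3,5) aca: ∅
  cell(4,6) cac: ∅
  cell(5,7) aca: ∅
  cell(6,8) cac: ∅
  cell(0,3) baca: ∅
  cell(1,4) acac: {A}
  cell(2,5) caca: ∅
  cell(3,6) acac: {A}
  cell(4,7) caca: ∅
  cell(5,8) acac: {A}
  cell(0,4) bacac: {B,S}
  cell(1,5) acaca: ∅
  cell(2,6) cacac: ∅
  cell(3,7) acaca: ∅
  cell(4,8) cacac: ∅
  cell(0,5) bacaca: ∅
  cell(1,6) acacac: {A}
  cell(2,7) cacaca: ∅
  cell(3,8) acacac: {A}
  cell(0,6) bacacac: {B,S}
  cell(1,7) acacaca: ∅
  cell(2,8) cacacac: ∅
  cell(0,7) bacacaca: ∅
  cell(1,8) acacacac: {A}
  cell(0,8) bacacacac: {B,S}

S ∈ T[0,8] ⇒ YES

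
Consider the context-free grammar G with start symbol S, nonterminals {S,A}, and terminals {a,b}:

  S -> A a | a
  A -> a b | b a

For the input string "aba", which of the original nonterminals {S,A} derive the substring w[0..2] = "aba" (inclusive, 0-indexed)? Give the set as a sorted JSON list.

Convert to CNF:
  S -> A T0 | a
  A -> T0 T1 | T1 T0
  T0 -> a
  T1 -> b

CYK fill (cells [i..j] with 0 ≤ i ≤ j ≤ 2 only):
  T[0,0] 'a' = {S,T0}  orig:{S}
  T[1,1] 'b' = {T1}  orig:{}
  T[2,2] 'a' = {S,T0}  orig:{S}
  T[0,1] 'ab' = {A}
  T[1,2] 'ba' = {A}
  T[0,2] 'aba' = {S}

Original NTs in T[0,2] deriving "aba": ["S"]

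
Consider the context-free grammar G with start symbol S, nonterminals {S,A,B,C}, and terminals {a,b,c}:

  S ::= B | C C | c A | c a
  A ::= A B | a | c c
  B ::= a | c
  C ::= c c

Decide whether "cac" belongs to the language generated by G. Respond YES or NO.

Convert to CNF:
  S -> C C | T0 A | T0 T1 | a | c
  A -> A B | T0 T0 | a
  B -> a | c
  C -> T0 T0
  T0 -> c
  T1 -> a

Fill CYK table bottom-up:
  [0..0]={B,S,T0}  "c"  orig:{B,S}
  [1..1]={A,B,S,T1}  "a"  orig:{A,B,S}
  [2..2]={B,S,T0}  "c"  orig:{B,S}
  [0..1]={S}  "ca"
  [1..2]={A}  "ac"
  [0..2]={S}  "cac"

S ∈ T[0,2] ⇒ YES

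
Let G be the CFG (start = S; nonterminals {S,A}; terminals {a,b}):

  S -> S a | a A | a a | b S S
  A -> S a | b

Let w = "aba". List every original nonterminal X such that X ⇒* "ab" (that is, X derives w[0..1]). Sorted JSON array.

Convert to CNF:
  S -> S T0 | T0 A | T0 T0 | T1 X2
  A -> S T0 | b
  T0 -> a
  T1 -> b
  X2 -> S S

CYK table (by increasing span) (cells [i..j] with 0 ≤ i ≤ j ≤ 1 only):
  [0..0]={T0}  "a"  orig:{}
  [1..1]={A,T1}  "b"  orig:{A}
  [0..1]={S}  "ab"

Original NTs in T[0,1] deriving "ab": ["S"]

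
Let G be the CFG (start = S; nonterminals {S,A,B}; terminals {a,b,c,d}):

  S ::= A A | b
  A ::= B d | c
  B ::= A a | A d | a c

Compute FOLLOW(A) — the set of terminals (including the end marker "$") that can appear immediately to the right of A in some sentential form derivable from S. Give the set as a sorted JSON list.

FIRST iteration:
pass 1:
  A via A→c: +{c}
  B via B→A a: +{c}
  B via B→a c: +{a}
  S via S→A A: +{c}
  S via S→b: +{b}
  FIRST[S]={b,c}  FIRST[A]={c}  FIRST[B]={a,c}
pass 2:
  A via A→B d: +{a}
  S via S→A A: +{a}
  FIRST[S]={a,b,c}  FIRST[A]={a,c}  FIRST[B]={a,c}
pass 3: (no change)
  FIRST[S]={a,b,c}  FIRST[A]={a,c}  FIRST[B]={a,c}

FOLLOW iteration:
seed FOLLOW(S) with $
pass 1:
  A→B d: FOLLOW(B) ⊇ FIRST(d) = {d}; new: +{d}
  B→A a: FOLLOW(A) ⊇ FIRST(a) = {a}; new: +{a}
  B→A d: FOLLOW(A) ⊇ FIRST(d) = {d}; new: +{d}
  S→A A: FOLLOW(A) ⊇ FIRST(A) = {a,c}; new: +{c}
  S→A A: FOLLOW(A) ⊇ FOLLOW(S) ⊇ {$}; new: +{$}
  FOLLOW(S)={$}  FOLLOW(A)={$,a,c,d}  FOLLOW(B)={d}
pass 2: (stable)
  FOLLOW(S)={$}  FOLLOW(A)={$,a,c,d}  FOLLOW(B)={d}

FOLLOW(A) = ["$", "a", "c", "d"]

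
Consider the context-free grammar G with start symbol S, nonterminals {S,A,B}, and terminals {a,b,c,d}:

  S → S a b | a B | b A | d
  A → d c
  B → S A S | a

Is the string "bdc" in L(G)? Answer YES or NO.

Convert to CNF:
  S -> S X5 | T2 B | T3 A | d
  A -> T0 T1
  B -> S X4 | a
  T0 -> d
  T1 -> c
  T2 -> a
  T3 -> b
  X4 -> A S
  X5 -> T2 T3

CYK table (by increasing span):
  [0..0]={T3}  "b"  orig:{}
  [1..1]={S,T0}  "d"  orig:{S}
  [2..2]={T1}  "c"  orig:{}
  [0..1]=∅  "bd"
  [1..2]={A}  "dc"
  [0..2]={S}  "bdc"

S ∈ T[0,2] ⇒ YES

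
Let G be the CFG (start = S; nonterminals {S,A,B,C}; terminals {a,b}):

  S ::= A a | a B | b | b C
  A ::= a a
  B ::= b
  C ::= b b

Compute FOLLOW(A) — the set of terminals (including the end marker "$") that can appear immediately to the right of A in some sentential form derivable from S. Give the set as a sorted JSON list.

FIRST iteration:
round 1:
  A via A→a a: +{a}
  B via B→b: +{b}
  C via C→b b: +{b}
  S via S→A a: +{a}
  S via S→b: +{b}
  S: {a,b}  A: {a}  B: {b}  C: {b}
round 2: — fixpoint
  S: {a,b}  A: {a}  B: {b}  C: {b}

FOLLOW iteration:
seed FOLLOW(S) with $
pass 1:
  S→A a: FOLLOW(A) ⊇ FIRST(a) = {a}; new: +{a}
  S→a B: FOLLOW(B) ⊇ FOLLOW(S) ⊇ {$}; new: +{$}
  S→b C: FOLLOW(C) ⊇ FOLLOW(S) ⊇ {$}; new: +{$}
  FOLLOW[S]={$}  FOLLOW[A]={a}  FOLLOW[B]={$}  FOLLOW[C]={$}
pass 2: done
  FOLLOW[S]={$}  FOLLOW[A]={a}  FOLLOW[B]={$}  FOLLOW[C]={$}

FOLLOW(A) = ["a"]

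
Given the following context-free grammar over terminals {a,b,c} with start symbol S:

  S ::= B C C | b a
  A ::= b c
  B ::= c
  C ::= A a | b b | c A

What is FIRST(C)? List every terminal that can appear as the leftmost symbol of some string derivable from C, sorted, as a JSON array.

Compute FIRST by fixpoint:
pass 1:
  A via A→b c: +{b}
  B via B→c: +{c}
  C via C→A a: +{b}
  C via C→c A: +{c}
  S via S→B C C: +{c}
  S via S→b a: +{b}
  FIRST[S]={b,c}  FIRST[A]={b}  FIRST[B]={c}  FIRST[C]={b,c}
pass 2: done
  FIRST[S]={b,c}  FIRST[A]={b}  FIRST[B]={c}  FIRST[C]={b,c}

FIRST(C) = ["b", "c"]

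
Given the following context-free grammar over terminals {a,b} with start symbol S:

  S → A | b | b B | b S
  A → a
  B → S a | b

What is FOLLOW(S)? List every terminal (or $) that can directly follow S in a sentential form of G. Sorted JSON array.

Compute FIRST by fixpoint:
iter 1:
  A via A→a: +{a}
  B via B→b: +{b}
  S via S→A: +{a}
  S via S→b: +{b}
  FIRST[S]={a,b}  FIRST[A]={a}  FIRST[B]={b}
iter 2:
  B via B→S a: +{a}
  FIRST[S]={a,b}  FIRST[A]={a}  FIRST[B]={a,b}
iter 3: (no change)
  FIRST[S]={a,b}  FIRST[A]={a}  FIRST[B]={a,b}

FOLLOW iteration:
seed FOLLOW(S) with $
pass 1:
  B→S a: FOLLOW(S) ⊇ FIRST(a) = {a}; new: +{a}
  S→A: FOLLOW(A) ⊇ FOLLOW(S) ⊇ {$,a}; new: +{$,a}
  S→b B: FOLLOW(B) ⊇ FOLLOW(S) ⊇ {$,a}; new: +{$,a}
  FOLLOW[S]={$,a}  FOLLOW[A]={$,a}  FOLLOW[B]={$,a}
pass 2: done
  FOLLOW[S]={$,a}  FOLLOW[A]={$,a}  FOLLOW[B]={$,a}

FOLLOW(S) = ["$", "a"]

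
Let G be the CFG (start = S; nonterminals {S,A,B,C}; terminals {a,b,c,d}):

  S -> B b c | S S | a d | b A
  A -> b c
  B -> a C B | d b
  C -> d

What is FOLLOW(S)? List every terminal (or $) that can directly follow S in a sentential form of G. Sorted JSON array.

Compute FIRST by fixpoint:
round 1:
  A via A→b c: +{b}
  B via B→a C B: +{a}
  B via B→d b: +{d}
  C via C→d: +{d}
  S via S→B b c: +{a,d}
  S via S→b A: +{b}
  S: {a,b,d}  A: {b}  B: {a,d}  C: {d}
round 2: (no change)
  S: {a,b,d}  A: {b}  B: {a,d}  C: {d}

Compute FOLLOW by fixpoint:
seed FOLLOW(S) with $
round 1:
  B→a C B: FOLLOW(C) ⊇ FIRST(B) = {a,d}; new: +{a,d}
  S→B b c: FOLLOW(B) ⊇ FIRST(b) = {b}; new: +{b}
  S→S S: FOLLOW(S) ⊇ FIRST(S) = {a,b,d}; new: +{a,b,d}
  S→b A: FOLLOW(A) ⊇ FOLLOW(S) ⊇ {$,a,b,d}; new: +{$,a,b,d}
  FOLLOW(S)={$,a,b,d}  FOLLOW(A)={$,a,b,d}  FOLLOW(B)={b}  FOLLOW(C)={a,d}
round 2: (no change)
  FOLLOW(S)={$,a,b,d}  FOLLOW(A)={$,a,b,d}  FOLLOW(B)={b}  FOLLOW(C)={a,d}

FOLLOW(S) = ["$", "a", "b", "d"]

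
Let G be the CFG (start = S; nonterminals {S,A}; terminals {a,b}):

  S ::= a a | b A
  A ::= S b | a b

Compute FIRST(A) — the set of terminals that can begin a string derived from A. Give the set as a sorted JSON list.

Compute FIRST by fixpoint:
[1]
  A via A→a b: +{a}
  S via S→a a: +{a}
  S via S→b A: +{b}
  FIRST[S]={a,b}  FIRST[A]={a}
[2]
  A via A→S b: +{b}
  FIRST[S]={a,b}  FIRST[A]={a,b}
[3] (stable)
  FIRST[S]={a,b}  FIRST[A]={a,b}

FIRST(A) = ["a", "b"]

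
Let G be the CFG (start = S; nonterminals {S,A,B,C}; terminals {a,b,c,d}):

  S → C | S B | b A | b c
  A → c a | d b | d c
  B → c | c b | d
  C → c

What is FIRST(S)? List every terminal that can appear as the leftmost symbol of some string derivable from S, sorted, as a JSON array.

Compute FIRST by fixpoint:
iter 1:
  A via A→c a: +{c}
  A via A→d b: +{d}
  B via B→c: +{c}
  B via B→d: +{d}
  C via C→c: +{c}
  S via S→C: +{c}
  S via S→b A: +{b}
  FIRST[S]={b,c}  FIRST[A]={c,d}  FIRST[B]={c,d}  FIRST[C]={c}
iter 2: (no change)
  FIRST[S]={b,c}  FIRST[A]={c,d}  FIRST[B]={c,d}  FIRST[C]={c}

FIRST(S) = ["b", "c"]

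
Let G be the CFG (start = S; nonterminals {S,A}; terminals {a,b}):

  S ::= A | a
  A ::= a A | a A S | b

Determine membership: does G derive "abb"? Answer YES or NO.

Convert to CNF:
  S -> T0 A | T0 X2 | a | b
  A -> T0 A | T0 X1 | b
  T0 -> a
  X1 -> A S
  X2 -> A S

Fill CYK table bottom-up:
  [0..0]={S,T0}  "a"  orig:{S}
  [1..1]={A,S}  "b"
  [2..2]={A,S}  "b"
  [0..1]={A,S}  "ab"
  [1..2]={X1,X2}  "bb"  orig:{}
  [0..2]={A,S,X1,X2}  "abb"  orig:{A,S}

S ∈ T[0,2] ⇒ YES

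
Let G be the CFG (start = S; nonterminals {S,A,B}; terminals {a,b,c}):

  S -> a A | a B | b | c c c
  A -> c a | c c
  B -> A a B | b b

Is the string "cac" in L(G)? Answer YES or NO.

Convert to CNF:
  S -> T0 X4 | T1 A | T1 B | b
  A -> T0 T0 | T0 T1
  B -> A X3 | T2 T2
  T0 -> c
  T1 -> a
  T2 -> b
  X3 -> T1 B
  X4 -> T0 T0

CYK fill:
  cell(0,0) c: {T0}  orig:{}
  cell(1,1) a: {T1}  orig:{}
  cell(2,2) c: {T0}  orig:{}
  cell(0,1) ca: {A}
  cell(1,2) ac: ∅
  cell(0,2) cac: ∅

S ∉ T[0,2] ⇒ NO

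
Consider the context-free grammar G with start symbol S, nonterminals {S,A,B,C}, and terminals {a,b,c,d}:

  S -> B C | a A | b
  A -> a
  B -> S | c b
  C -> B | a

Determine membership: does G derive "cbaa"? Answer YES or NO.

CNF form of G:
  S -> B C | T0 A | b
  A -> a
  B -> B C | T0 A | T1 T2 | b
  C -> B C | T0 A | T1 T2 | a | b
  T0 -> a
  T1 -> c
  T2 -> b

Fill CYK table bottom-up:
  cell(0,0) c: {T1}  orig:{}
  cell(1,1) b: {B,C,S,T2}  orig:{B,C,S}
  cell(2,2) a: {A,C,T0}  orig:{A,C}
  cell(3,3) a: {A,C,T0}  orig:{A,C}
  cell(0,1) cb: {B,C}
  cell(1,2) ba: {B,C,S}
  cell(2,3) aa: {B,C,S}
  cell(0,2) cba: {B,C,S}
  cell(1,3) baa: {B,C,S}
  cell(0,3) cbaa: {B,C,S}

S ∈ T[0,3] ⇒ YES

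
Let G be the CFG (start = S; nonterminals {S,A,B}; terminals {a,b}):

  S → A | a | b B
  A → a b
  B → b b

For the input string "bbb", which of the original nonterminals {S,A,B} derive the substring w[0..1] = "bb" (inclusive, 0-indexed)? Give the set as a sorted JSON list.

Convert to CNF:
  S -> T0 T1 | T1 B | a
  A -> T0 T1
  B -> T1 T1
  T0 -> a
  T1 -> b

CYK fill (cells [i..j] with 0 ≤ i ≤ j ≤ 1 only):
  cell(0,0) b: {T1}  orig:{}
  cell(1,1) b: {T1}  orig:{}
  cell(0,1) bb: {B}

Original NTs in T[0,1] deriving "bb": ["B"]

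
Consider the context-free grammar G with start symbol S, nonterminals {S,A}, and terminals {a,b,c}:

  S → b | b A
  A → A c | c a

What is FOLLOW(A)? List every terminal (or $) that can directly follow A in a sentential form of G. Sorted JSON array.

Compute FIRST by fixpoint:
[1]
  A via A→c a: +{c}
  S via S→b: +{b}
  S: {b}  A: {c}
[2] — fixpoint
  S: {b}  A: {c}

FOLLOW sets:
initialize: $ ∈ FOLLOW(S)
round 1:
  A→A c: FOLLOW(A) ⊇ FIRST(c) = {c}; new: +{c}
  S→b A: FOLLOW(A) ⊇ FOLLOW(S) ⊇ {$}; new: +{$}
  FOLLOW[S]={$}  FOLLOW[A]={$,c}
round 2: (stable)
  FOLLOW[S]={$}  FOLLOW[A]={$,c}

FOLLOW(A) = ["$", "c"]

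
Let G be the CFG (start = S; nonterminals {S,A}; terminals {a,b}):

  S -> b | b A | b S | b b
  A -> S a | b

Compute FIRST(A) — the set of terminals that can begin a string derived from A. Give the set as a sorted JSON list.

FIRST sets, iterate to fixpoint:
iter 1:
  A via A→b: +{b}
  S via S→b: +{b}
  FIRST[S]={b}  FIRST[A]={b}
iter 2: (stable)
  FIRST[S]={b}  FIRST[A]={b}

FIRST(A) = ["b"]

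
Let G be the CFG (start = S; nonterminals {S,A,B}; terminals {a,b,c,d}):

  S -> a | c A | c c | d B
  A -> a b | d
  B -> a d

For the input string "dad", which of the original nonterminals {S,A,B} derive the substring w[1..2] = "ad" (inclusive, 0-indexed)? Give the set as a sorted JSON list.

CNF form of G:
  S -> T2 B | T3 A | T3 T3 | a
  A -> T0 T1 | d
  B -> T0 T2
  T0 -> a
  T1 -> b
  T2 -> d
  T3 -> c

CYK fill, restricted to cells inside w[1..2]:
  [1..1]={S,T0}  "a"  orig:{S}
  [2..2]={A,T2}  "d"  orig:{A}
  [1..2]={B}  "ad"

Original NTs in T[1,2] deriving "ad": ["B"]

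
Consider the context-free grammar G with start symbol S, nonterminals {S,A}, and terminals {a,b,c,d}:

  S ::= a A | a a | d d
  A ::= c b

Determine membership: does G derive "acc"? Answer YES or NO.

Convert to CNF:
  S -> T2 A | T2 T2 | T3 T3
  A -> T0 T1
  T0 -> c
  T1 -> b
  T2 -> a
  T3 -> d

CYK fill:
  T[0,0] 'a' = {T2}  orig:{}
  T[1,1] 'c' = {T0}  orig:{}
  T[2,2] 'c' = {T0}  orig:{}
  T[0,1] 'ac' = ∅
  T[1,2] 'cc' = ∅
  T[0,2] 'acc' = ∅

S ∉ T[0,2] ⇒ NO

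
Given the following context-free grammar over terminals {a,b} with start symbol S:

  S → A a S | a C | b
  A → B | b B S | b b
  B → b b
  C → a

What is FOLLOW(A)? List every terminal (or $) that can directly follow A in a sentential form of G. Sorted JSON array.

Compute FIRST by fixpoint:
[1]
  A via A→b B S: +{b}
  B via B→b b: +{b}
  C via C→a: +{a}
  S via S→A a S: +{b}
  S via S→a C: +{a}
  FIRST[S]={a,b}  FIRST[A]={b}  FIRST[B]={b}  FIRST[C]={a}
[2] (no change)
  FIRST[S]={a,b}  FIRST[A]={b}  FIRST[B]={b}  FIRST[C]={a}

FOLLOW iteration:
seed FOLLOW(S) with $
round 1:
  A→b B S: FOLLOW(B) ⊇ FIRST(S) = {a,b}; new: +{a,b}
  S→A a S: FOLLOW(A) ⊇ FIRST(a) = {a}; new: +{a}
  S→a C: FOLLOW(C) ⊇ FOLLOW(S) ⊇ {$}; new: +{$}
  S: {$}  A: {a}  B: {a,b}  C: {$}
round 2:
  A→b B S: FOLLOW(S) ⊇ FOLLOW(A) ⊇ {a}; new: +{a}
  S→a C: FOLLOW(C) ⊇ FOLLOW(S) ⊇ {$,a}; new: +{a}
  S: {$,a}  A: {a}  B: {a,b}  C: {$,a}
round 3: — fixpoint
  S: {$,a}  A: {a}  B: {a,b}  C: {$,a}

FOLLOW(A) = ["a"]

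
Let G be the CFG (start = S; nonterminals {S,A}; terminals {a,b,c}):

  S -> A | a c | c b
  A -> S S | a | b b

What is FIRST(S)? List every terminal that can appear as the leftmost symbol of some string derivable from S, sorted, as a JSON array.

FIRST sets, iterate to fixpoint:
[1]
  A via A→a: +{a}
  A via A→b b: +{b}
  S via S→A: +{a,b}
  S via S→c b: +{c}
  S: {a,b,c}  A: {a,b}
[2]
  A via A→S S: +{c}
  S: {a,b,c}  A: {a,b,c}
[3] done
  S: {a,b,c}  A: {a,b,c}

FIRST(S) = ["a", "b", "c"]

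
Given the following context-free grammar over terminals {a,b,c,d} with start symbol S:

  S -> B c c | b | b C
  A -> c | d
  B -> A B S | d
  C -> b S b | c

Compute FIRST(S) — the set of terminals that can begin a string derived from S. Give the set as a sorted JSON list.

FIRST sets, iterate to fixpoint:
round 1:
  A via A→c: +{c}
  A via A→d: +{d}
  B via B→A B S: +{c,d}
  C via C→b S b: +{b}
  C via C→c: +{c}
  S via S→B c c: +{c,d}
  S via S→b: +{b}
  S: {b,c,d}  A: {c,d}  B: {c,d}  C: {b,c}
round 2: — fixpoint
  S: {b,c,d}  A: {c,d}  B: {c,d}  C: {b,c}

FIRST(S) = ["b", "c", "d"]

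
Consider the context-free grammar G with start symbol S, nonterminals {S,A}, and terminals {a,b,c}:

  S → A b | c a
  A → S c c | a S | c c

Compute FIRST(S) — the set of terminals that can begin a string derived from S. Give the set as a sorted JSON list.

FIRST iteration:
iter 1:
  A via A→a S: +{a}
  A via A→c c: +{c}
  S via S→A b: +{a,c}
  S: {a,c}  A: {a,c}
iter 2: (no change)
  S: {a,c}  A: {a,c}

FIRST(S) = ["a", "c"]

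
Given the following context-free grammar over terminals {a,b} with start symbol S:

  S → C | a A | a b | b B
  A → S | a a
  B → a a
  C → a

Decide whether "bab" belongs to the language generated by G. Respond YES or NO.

CNF form of G:
  S -> T0 A | T0 T1 | T1 B | a
  A -> T0 A | T0 T0 | T0 T1 | T1 B | a
  B -> T0 T0
  C -> a
  T0 -> a
  T1 -> b

Fill CYK table bottom-up:
  [0..0]={T1}  "b"  orig:{}
  [1..1]={A,C,S,T0}  "a"  orig:{A,C,S}
  [2..2]={T1}  "b"  orig:{}
  [0..1]=∅  "ba"
  [1..2]={A,S}  "ab"
  [0..2]=∅  "bab"

S ∉ T[0,2] ⇒ NO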